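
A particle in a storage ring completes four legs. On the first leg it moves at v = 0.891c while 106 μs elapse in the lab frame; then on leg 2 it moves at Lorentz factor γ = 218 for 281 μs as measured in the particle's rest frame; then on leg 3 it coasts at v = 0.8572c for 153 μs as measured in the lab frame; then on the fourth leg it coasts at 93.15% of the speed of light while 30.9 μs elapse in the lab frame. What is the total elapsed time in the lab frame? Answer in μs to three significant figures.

Δt = 6.15×10⁴ μs

Leg 1: 106 μs is already measured in the lab frame.
Leg 2: γ = 218; Δt_2 = 218.0 × 281 = 6.126×10⁴ μs.
Leg 3: 153 μs is already measured in the lab frame.
Leg 4: 30.9 μs is already measured in the lab frame.
Total: 106.0 + 6.126×10⁴ + 153.0 + 30.90 μs.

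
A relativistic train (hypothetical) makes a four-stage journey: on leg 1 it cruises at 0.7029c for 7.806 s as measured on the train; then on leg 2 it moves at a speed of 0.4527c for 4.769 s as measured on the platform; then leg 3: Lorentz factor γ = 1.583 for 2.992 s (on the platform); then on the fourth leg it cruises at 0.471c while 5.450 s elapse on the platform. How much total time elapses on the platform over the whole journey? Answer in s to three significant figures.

Leg 1: γ = 1/√(1 − 0.7029²) = 1/√0.5059 = 1.406; Δt_1 = 1.406 × 7.806 = 10.97 s.
Leg 2: 4.769 s is already measured on the platform.
Leg 3: 2.992 s is already measured on the platform.
Leg 4: 5.450 s is already measured on the platform.
Total: 10.97 + 4.769 + 2.992 + 5.450 s.

Δt = 24.2 s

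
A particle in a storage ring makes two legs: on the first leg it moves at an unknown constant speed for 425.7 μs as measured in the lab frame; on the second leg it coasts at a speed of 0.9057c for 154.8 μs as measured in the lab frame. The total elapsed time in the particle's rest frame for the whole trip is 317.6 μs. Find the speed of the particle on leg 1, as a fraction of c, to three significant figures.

Leg 1: speed unknown; τ_1 = 425.7/γ_1.
Leg 2: γ = 1/√(1 − 0.9057²) = 1/√0.1797 = 2.359; τ_2 = 154.8/2.359 = 65.62 μs.
Total proper time: τ_1 + 65.62 = 317.6, so τ_1 = 317.6 − 65.62 = 252.0 μs.
γ_1 = 425.7/252.0 = 1.689; β = √(1 − 1/γ²) = √0.6496.

β = 0.806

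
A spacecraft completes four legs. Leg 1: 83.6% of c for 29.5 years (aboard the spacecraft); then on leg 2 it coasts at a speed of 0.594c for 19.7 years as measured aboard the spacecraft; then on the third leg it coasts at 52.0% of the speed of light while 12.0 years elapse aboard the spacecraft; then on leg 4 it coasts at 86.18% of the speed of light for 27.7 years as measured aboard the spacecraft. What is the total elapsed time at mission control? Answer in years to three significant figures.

Leg 1: β = 0.836; γ = 1/√(1 − 0.836²) = 1/√0.3011 = 1.822; Δt_1 = 1.822 × 29.5 = 53.76 years.
Leg 2: γ = 1/√(1 − 0.594²) = 1/√0.6472 = 1.243; Δt_2 = 1.243 × 19.7 = 24.49 years.
Leg 3: β = 0.520; γ = 1/√(1 − 0.520²) = 1/√0.7296 = 1.171; Δt_3 = 1.171 × 12.0 = 14.05 years.
Leg 4: β = 0.8618; γ = 1/√(1 − 0.8618²) = 1/√0.2573 = 1.971; Δt_4 = 1.971 × 27.7 = 54.61 years.
Total: 53.76 + 24.49 + 14.05 + 54.61 years.

Δt = 147 years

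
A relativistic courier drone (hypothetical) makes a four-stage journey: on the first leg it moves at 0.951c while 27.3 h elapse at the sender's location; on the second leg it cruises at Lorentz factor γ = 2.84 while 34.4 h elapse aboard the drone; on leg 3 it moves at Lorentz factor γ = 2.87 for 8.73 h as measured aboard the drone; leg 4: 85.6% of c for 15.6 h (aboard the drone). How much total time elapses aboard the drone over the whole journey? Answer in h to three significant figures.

Leg 1: γ = 1/√(1 − 0.951²) = 1/√0.09560 = 3.234; τ_1 = 27.3/3.234 = 8.441 h.
Leg 2: 34.4 h is already measured aboard the drone.
Leg 3: 8.73 h is already measured aboard the drone.
Leg 4: 15.6 h is already measured aboard the drone.
Total: 8.441 + 34.40 + 8.730 + 15.60 h.

τ = 67.2 h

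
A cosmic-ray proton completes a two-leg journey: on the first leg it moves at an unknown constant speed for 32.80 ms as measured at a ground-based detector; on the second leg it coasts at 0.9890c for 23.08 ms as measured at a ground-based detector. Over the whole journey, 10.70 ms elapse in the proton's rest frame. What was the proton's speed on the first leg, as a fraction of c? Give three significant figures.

β = 0.975

Leg 1: speed unknown; τ_1 = 32.80/γ_1.
Leg 2: γ = 1/√(1 − 0.9890²) = 1/√0.02188 = 6.761; τ_2 = 23.08/6.761 = 3.414 ms.
Total proper time: τ_1 + 3.414 = 10.70, so τ_1 = 10.70 − 3.414 = 7.286 ms.
γ_1 = 32.80/7.286 = 4.502; β = √(1 − 1/γ²) = √0.9507.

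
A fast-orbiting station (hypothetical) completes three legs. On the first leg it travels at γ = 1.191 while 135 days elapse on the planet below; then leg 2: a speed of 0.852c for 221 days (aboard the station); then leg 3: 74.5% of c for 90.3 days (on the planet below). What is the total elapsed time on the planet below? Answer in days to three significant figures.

Δt = 647 days

Leg 1: 135 days is already measured on the planet below.
Leg 2: γ = 1/√(1 − 0.852²) = 1/√0.2741 = 1.910; Δt_2 = 1.910 × 221 = 422.1 days.
Leg 3: 90.3 days is already measured on the planet below.
Total: 135.0 + 422.1 + 90.30 days.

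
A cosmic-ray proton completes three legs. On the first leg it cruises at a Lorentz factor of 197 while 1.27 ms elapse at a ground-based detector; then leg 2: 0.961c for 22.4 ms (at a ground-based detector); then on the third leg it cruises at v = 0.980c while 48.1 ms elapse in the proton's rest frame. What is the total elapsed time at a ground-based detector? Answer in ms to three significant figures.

Leg 1: 1.27 ms is already measured at a ground-based detector.
Leg 2: 22.4 ms is already measured at a ground-based detector.
Leg 3: γ = 1/√(1 − 0.980²) = 1/√0.03960 = 5.025; Δt_3 = 5.025 × 48.1 = 241.7 ms.
Total: 1.270 + 22.40 + 241.7 ms.

Δt = 265 ms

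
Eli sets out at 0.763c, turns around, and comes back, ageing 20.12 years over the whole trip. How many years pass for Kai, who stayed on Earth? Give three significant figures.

γ = 1/√(1 − 0.763²) = 1/√0.4178 = 1.547
Earth-frame duration is the dilated interval: Δt = γτ = 1.547 × 20.12 years.

Δt = 31.1 years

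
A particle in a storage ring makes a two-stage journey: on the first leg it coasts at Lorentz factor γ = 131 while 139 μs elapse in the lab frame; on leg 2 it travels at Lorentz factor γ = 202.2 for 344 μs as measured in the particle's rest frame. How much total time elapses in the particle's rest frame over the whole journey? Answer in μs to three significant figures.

Leg 1: γ = 131; τ_1 = 139/131.0 = 1.061 μs.
Leg 2: 344 μs is already measured in the particle's rest frame.
Total: 1.061 + 344.0 μs.

τ = 345 μs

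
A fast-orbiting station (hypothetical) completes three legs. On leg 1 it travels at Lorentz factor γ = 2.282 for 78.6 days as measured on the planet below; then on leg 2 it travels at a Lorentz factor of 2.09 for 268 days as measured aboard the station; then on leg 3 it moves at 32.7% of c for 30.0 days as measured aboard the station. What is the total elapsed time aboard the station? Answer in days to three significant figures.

Leg 1: γ = 2.282; τ_1 = 78.6/2.282 = 34.44 days.
Leg 2: 268 days is already measured aboard the station.
Leg 3: 30.0 days is already measured aboard the station.
Total: 34.44 + 268.0 + 30.00 days.

τ = 332 days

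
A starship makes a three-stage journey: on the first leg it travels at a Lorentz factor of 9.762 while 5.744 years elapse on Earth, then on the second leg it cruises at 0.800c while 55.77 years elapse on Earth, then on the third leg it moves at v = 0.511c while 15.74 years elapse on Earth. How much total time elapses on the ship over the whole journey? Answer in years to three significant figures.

τ = 47.6 years

Leg 1: γ = 9.762; τ_1 = 5.744/9.762 = 0.5884 years.
Leg 2: γ = 1/√(1 − 0.800²) = 5/3 ≈ 1.667; τ_2 = 55.77/1.667 = 33.46 years.
Leg 3: γ = 1/√(1 − 0.511²) = 1/√0.7389 = 1.163; τ_3 = 15.74/1.163 = 13.53 years.
Total: 0.5884 + 33.46 + 13.53 years.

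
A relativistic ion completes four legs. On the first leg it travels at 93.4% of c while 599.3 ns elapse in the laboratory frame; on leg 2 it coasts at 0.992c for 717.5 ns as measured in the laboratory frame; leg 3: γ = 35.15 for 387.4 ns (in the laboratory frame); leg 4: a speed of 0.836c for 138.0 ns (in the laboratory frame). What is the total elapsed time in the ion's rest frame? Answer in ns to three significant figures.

τ = 391 ns

Leg 1: β = 0.934; γ = 1/√(1 − 0.934²) = 1/√0.1276 = 2.799; τ_1 = 599.3/2.799 = 214.1 ns.
Leg 2: γ = 1/√(1 − 0.992²) = 1/√0.01594 = 7.922; τ_2 = 717.5/7.922 = 90.58 ns.
Leg 3: γ = 35.15; τ_3 = 387.4/35.15 = 11.02 ns.
Leg 4: γ = 1/√(1 − 0.836²) = 1/√0.3011 = 1.822; τ_4 = 138.0/1.822 = 75.72 ns.
Total: 214.1 + 90.58 + 11.02 + 75.72 ns.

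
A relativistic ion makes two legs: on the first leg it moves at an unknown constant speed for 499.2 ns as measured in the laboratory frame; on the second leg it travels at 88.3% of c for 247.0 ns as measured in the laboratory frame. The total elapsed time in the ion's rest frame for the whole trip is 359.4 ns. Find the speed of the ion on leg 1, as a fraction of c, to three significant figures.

β = 0.873

Leg 1: speed unknown; τ_1 = 499.2/γ_1.
Leg 2: β = 0.883; γ = 1/√(1 − 0.883²) = 1/√0.2203 = 2.131; τ_2 = 247.0/2.131 = 115.9 ns.
Total proper time: τ_1 + 115.9 = 359.4, so τ_1 = 359.4 − 115.9 = 243.5 ns.
γ_1 = 499.2/243.5 = 2.050; β = √(1 − 1/γ²) = √0.7621.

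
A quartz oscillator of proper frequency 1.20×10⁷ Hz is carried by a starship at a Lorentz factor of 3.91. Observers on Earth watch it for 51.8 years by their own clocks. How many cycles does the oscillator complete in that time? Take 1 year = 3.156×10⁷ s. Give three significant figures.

N = 5.02×10¹⁵

γ = 3.91
During 51.8 years of lab time, the oscillator's proper time advances by τ = Δt/γ = 51.8/3.910 = 13.25 years = 4.181×10⁸ s.
N = f × τ = 1.20×10⁷ × 4.181×10⁸ = 5.017×10¹⁵.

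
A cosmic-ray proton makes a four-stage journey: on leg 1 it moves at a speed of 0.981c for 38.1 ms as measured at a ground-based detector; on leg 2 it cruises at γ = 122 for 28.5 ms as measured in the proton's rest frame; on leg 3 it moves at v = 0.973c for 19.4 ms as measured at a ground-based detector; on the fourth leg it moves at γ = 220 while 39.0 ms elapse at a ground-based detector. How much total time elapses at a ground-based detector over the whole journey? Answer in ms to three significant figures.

Δt = 3570 ms

Leg 1: 38.1 ms is already measured at a ground-based detector.
Leg 2: γ = 122; Δt_2 = 122.0 × 28.5 = 3477 ms.
Leg 3: 19.4 ms is already measured at a ground-based detector.
Leg 4: 39.0 ms is already measured at a ground-based detector.
Total: 38.10 + 3477 + 19.40 + 39.00 ms.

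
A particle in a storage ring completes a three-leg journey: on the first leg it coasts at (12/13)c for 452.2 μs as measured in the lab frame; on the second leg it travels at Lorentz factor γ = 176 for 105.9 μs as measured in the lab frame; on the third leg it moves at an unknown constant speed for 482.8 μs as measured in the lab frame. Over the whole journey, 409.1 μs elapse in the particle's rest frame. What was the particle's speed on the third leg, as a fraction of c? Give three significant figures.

Leg 1: γ = 1/√(1 − (12/13)²) = 13/5 = 2.600; τ_1 = 452.2/2.600 = 173.9 μs.
Leg 2: γ = 176; τ_2 = 105.9/176.0 = 0.6017 μs.
Leg 3: speed unknown; τ_3 = 482.8/γ_3.
Total proper time: 173.9 + 0.6017 + τ_3 = 409.1, so τ_3 = 409.1 − 174.5 = 234.6 μs.
γ_3 = 482.8/234.6 = 2.058; β = √(1 − 1/γ²) = √0.7639.

β = 0.874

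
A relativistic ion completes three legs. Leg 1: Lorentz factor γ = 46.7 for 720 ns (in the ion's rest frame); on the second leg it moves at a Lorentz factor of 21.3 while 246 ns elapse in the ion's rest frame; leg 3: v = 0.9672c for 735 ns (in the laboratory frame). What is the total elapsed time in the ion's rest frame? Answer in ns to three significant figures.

τ = 1150 ns

Leg 1: 720 ns is already measured in the ion's rest frame.
Leg 2: 246 ns is already measured in the ion's rest frame.
Leg 3: γ = 1/√(1 − 0.9672²) = 1/√0.06452 = 3.937; τ_3 = 735/3.937 = 186.7 ns.
Total: 720.0 + 246.0 + 186.7 ns.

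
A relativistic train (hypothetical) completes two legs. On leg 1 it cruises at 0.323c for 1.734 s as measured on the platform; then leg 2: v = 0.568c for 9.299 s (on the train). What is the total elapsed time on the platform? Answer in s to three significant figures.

Leg 1: 1.734 s is already measured on the platform.
Leg 2: γ = 1/√(1 − 0.568²) = 1/√0.6774 = 1.215; Δt_2 = 1.215 × 9.299 = 11.30 s.
Total: 1.734 + 11.30 s.

Δt = 13.0 s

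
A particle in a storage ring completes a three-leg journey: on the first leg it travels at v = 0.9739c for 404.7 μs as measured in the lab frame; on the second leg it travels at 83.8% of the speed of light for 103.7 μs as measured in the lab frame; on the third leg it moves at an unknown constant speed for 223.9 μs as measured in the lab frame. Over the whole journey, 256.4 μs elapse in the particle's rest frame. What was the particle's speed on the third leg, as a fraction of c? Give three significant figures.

Leg 1: γ = 1/√(1 − 0.9739²) = 1/√0.05152 = 4.406; τ_1 = 404.7/4.406 = 91.86 μs.
Leg 2: β = 0.838; γ = 1/√(1 − 0.838²) = 1/√0.2978 = 1.833; τ_2 = 103.7/1.833 = 56.59 μs.
Leg 3: speed unknown; τ_3 = 223.9/γ_3.
Total proper time: 91.86 + 56.59 + τ_3 = 256.4, so τ_3 = 256.4 − 148.4 = 108.0 μs.
γ_3 = 223.9/108.0 = 2.074; β = √(1 − 1/γ²) = √0.7675.

β = 0.876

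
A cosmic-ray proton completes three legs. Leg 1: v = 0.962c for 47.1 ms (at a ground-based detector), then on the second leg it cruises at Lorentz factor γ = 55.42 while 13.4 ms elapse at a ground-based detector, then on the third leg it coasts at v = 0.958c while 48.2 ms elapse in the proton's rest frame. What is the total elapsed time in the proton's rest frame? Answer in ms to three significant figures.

τ = 61.3 ms

Leg 1: γ = 1/√(1 − 0.962²) = 1/√0.07456 = 3.662; τ_1 = 47.1/3.662 = 12.86 ms.
Leg 2: γ = 55.42; τ_2 = 13.4/55.42 = 0.2418 ms.
Leg 3: 48.2 ms is already measured in the proton's rest frame.
Total: 12.86 + 0.2418 + 48.20 ms.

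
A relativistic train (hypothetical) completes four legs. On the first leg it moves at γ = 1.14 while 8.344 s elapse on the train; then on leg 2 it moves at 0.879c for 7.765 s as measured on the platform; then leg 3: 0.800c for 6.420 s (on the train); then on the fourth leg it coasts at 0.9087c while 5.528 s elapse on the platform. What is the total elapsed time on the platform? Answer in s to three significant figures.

Δt = 33.5 s

Leg 1: γ = 1.14; Δt_1 = 1.140 × 8.344 = 9.512 s.
Leg 2: 7.765 s is already measured on the platform.
Leg 3: γ = 1/√(1 − 0.800²) = 5/3 ≈ 1.667; Δt_3 = 1.667 × 6.420 = 10.70 s.
Leg 4: 5.528 s is already measured on the platform.
Total: 9.512 + 7.765 + 10.70 + 5.528 s.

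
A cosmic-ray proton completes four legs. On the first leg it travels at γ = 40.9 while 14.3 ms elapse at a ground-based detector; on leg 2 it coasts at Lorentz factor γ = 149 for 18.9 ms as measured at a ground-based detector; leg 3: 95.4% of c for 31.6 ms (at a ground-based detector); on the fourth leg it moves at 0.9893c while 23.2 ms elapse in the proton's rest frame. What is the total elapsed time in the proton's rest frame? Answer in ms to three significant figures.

Leg 1: γ = 40.9; τ_1 = 14.3/40.90 = 0.3496 ms.
Leg 2: γ = 149; τ_2 = 18.9/149.0 = 0.1268 ms.
Leg 3: β = 0.954; γ = 1/√(1 − 0.954²) = 1/√0.08988 = 3.335; τ_3 = 31.6/3.335 = 9.474 ms.
Leg 4: 23.2 ms is already measured in the proton's rest frame.
Total: 0.3496 + 0.1268 + 9.474 + 23.20 ms.

τ = 33.2 ms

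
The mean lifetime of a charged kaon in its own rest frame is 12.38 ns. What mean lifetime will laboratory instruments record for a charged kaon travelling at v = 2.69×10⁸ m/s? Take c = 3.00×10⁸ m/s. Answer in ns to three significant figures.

Δt = 28.0 ns

β = 2.69×10⁸/3.00×10⁸ = 0.8967; γ = 1/√(1 − 0.8967²) = 2.259
The rest-frame lifetime is the proper time; the lab measures the dilated interval Δt = γτ₀ = 2.259 × 12.38 ns.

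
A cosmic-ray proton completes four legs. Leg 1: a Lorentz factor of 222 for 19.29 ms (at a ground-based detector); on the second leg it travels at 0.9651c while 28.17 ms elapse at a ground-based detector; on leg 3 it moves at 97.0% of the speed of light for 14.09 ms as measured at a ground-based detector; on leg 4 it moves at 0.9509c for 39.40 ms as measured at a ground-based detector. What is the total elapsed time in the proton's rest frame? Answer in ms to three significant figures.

Leg 1: γ = 222; τ_1 = 19.29/222.0 = 0.08689 ms.
Leg 2: γ = 1/√(1 − 0.9651²) = 1/√0.06858 = 3.819; τ_2 = 28.17/3.819 = 7.377 ms.
Leg 3: β = 0.970; γ = 1/√(1 − 0.970²) = 1/√0.05910 = 4.113; τ_3 = 14.09/4.113 = 3.425 ms.
Leg 4: γ = 1/√(1 − 0.9509²) = 1/√0.09579 = 3.231; τ_4 = 39.40/3.231 = 12.19 ms.
Total: 0.08689 + 7.377 + 3.425 + 12.19 ms.

τ = 23.1 ms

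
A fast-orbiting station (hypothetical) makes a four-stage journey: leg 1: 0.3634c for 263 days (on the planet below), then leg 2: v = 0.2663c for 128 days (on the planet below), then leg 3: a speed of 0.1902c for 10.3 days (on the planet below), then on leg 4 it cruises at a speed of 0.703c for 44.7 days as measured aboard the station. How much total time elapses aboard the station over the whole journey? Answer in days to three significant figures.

τ = 423 days

Leg 1: γ = 1/√(1 − 0.3634²) = 1/√0.8679 = 1.073; τ_1 = 263/1.073 = 245.0 days.
Leg 2: γ = 1/√(1 − 0.2663²) = 1/√0.9291 = 1.037; τ_2 = 128/1.037 = 123.4 days.
Leg 3: γ = 1/√(1 − 0.1902²) = 1/√0.9638 = 1.019; τ_3 = 10.3/1.019 = 10.11 days.
Leg 4: 44.7 days is already measured aboard the station.
Total: 245.0 + 123.4 + 10.11 + 44.70 days.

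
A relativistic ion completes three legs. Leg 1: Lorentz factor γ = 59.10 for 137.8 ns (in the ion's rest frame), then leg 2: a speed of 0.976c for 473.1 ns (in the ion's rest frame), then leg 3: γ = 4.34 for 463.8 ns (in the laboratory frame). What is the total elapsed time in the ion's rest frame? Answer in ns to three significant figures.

Leg 1: 137.8 ns is already measured in the ion's rest frame.
Leg 2: 473.1 ns is already measured in the ion's rest frame.
Leg 3: γ = 4.34; τ_3 = 463.8/4.340 = 106.9 ns.
Total: 137.8 + 473.1 + 106.9 ns.

τ = 718 ns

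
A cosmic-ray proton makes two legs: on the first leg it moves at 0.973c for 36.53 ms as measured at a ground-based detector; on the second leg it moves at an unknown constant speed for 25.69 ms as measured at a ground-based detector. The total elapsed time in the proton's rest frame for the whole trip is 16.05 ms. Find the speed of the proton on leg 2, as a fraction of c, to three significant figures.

β = 0.955

Leg 1: γ = 1/√(1 − 0.973²) = 1/√0.05327 = 4.333; τ_1 = 36.53/4.333 = 8.431 ms.
Leg 2: speed unknown; τ_2 = 25.69/γ_2.
Total proper time: 8.431 + τ_2 = 16.05, so τ_2 = 16.05 − 8.431 = 7.619 ms.
γ_2 = 25.69/7.619 = 3.372; β = √(1 − 1/γ²) = √0.9121.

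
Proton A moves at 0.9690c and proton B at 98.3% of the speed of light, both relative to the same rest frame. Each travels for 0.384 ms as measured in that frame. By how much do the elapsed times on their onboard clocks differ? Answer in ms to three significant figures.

A: γ = 1/√(1 − 0.9690²) = 1/√0.06104 = 4.048; τ_A = 0.384/4.048 = 0.09487 ms.
B: β = 0.983; γ = 1/√(1 − 0.983²) = 1/√0.03371 = 5.446; τ_B = 0.384/5.446 = 0.07050 ms.

|τ_A − τ_B| = 0.0244 ms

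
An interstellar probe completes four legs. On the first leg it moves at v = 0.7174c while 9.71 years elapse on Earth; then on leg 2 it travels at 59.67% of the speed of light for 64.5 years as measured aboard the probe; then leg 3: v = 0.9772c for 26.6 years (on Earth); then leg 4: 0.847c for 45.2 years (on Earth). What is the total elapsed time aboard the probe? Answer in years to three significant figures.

Leg 1: γ = 1/√(1 − 0.7174²) = 1/√0.4853 = 1.435; τ_1 = 9.71/1.435 = 6.765 years.
Leg 2: 64.5 years is already measured aboard the probe.
Leg 3: γ = 1/√(1 − 0.9772²) = 1/√0.04508 = 4.710; τ_3 = 26.6/4.710 = 5.648 years.
Leg 4: γ = 1/√(1 − 0.847²) = 1/√0.2826 = 1.881; τ_4 = 45.2/1.881 = 24.03 years.
Total: 6.765 + 64.50 + 5.648 + 24.03 years.

τ = 101 years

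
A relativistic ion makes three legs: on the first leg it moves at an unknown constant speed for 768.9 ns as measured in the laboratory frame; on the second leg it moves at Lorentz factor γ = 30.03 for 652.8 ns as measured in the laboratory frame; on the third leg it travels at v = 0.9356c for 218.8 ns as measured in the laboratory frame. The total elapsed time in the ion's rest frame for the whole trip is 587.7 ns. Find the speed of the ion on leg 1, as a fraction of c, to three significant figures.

β = 0.772

Leg 1: speed unknown; τ_1 = 768.9/γ_1.
Leg 2: γ = 30.03; τ_2 = 652.8/30.03 = 21.74 ns.
Leg 3: γ = 1/√(1 − 0.9356²) = 1/√0.1247 = 2.832; τ_3 = 218.8/2.832 = 77.25 ns.
Total proper time: τ_1 + 21.74 + 77.25 = 587.7, so τ_1 = 587.7 − 98.99 = 488.7 ns.
γ_1 = 768.9/488.7 = 1.573; β = √(1 − 1/γ²) = √0.5960.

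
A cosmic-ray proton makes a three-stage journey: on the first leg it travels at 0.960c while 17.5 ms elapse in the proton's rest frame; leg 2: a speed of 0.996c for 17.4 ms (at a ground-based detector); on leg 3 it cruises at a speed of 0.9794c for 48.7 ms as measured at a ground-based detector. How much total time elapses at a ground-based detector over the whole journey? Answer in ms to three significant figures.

Δt = 129 ms

Leg 1: γ = 1/√(1 − 0.960²) = 25/7 ≈ 3.571; Δt_1 = 3.571 × 17.5 = 62.50 ms.
Leg 2: 17.4 ms is already measured at a ground-based detector.
Leg 3: 48.7 ms is already measured at a ground-based detector.
Total: 62.50 + 17.40 + 48.70 ms.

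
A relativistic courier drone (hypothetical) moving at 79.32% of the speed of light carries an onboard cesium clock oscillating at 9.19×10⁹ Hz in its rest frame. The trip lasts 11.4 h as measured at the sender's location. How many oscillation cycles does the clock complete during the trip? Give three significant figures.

N = 2.30×10¹⁴

β = 0.7932; γ = 1/√(1 − 0.7932²) = 1/√0.3708 = 1.642
The oscillator's own cycle count is N = f × τ where τ is the proper time aboard the drone. τ = Δt/γ = 11.4/1.642 = 6.942 h = 2.499×10⁴ s.
N = 9.19×10⁹ × 2.499×10⁴ = 2.297×10¹⁴.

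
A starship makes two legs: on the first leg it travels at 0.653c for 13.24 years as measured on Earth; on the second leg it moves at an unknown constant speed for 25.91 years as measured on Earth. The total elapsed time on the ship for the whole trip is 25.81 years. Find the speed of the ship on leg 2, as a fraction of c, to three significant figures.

Leg 1: γ = 1/√(1 − 0.653²) = 1/√0.5736 = 1.320; τ_1 = 13.24/1.320 = 10.03 years.
Leg 2: speed unknown; τ_2 = 25.91/γ_2.
Total proper time: 10.03 + τ_2 = 25.81, so τ_2 = 25.81 − 10.03 = 15.78 years.
γ_2 = 25.91/15.78 = 1.642; β = √(1 − 1/γ²) = √0.6290.

β = 0.793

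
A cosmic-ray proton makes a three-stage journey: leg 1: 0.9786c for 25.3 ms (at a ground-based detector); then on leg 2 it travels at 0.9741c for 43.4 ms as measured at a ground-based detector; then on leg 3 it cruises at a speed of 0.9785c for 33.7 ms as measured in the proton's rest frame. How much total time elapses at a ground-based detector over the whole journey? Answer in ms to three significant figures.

Leg 1: 25.3 ms is already measured at a ground-based detector.
Leg 2: 43.4 ms is already measured at a ground-based detector.
Leg 3: γ = 1/√(1 − 0.9785²) = 1/√0.04254 = 4.849; Δt_3 = 4.849 × 33.7 = 163.4 ms.
Total: 25.30 + 43.40 + 163.4 ms.

Δt = 232 ms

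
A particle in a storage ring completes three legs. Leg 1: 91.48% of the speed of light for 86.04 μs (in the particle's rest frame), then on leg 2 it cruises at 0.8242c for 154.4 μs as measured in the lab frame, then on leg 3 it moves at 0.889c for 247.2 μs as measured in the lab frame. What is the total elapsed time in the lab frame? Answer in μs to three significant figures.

Δt = 615 μs

Leg 1: β = 0.9148; γ = 1/√(1 − 0.9148²) = 1/√0.1631 = 2.476; Δt_1 = 2.476 × 86.04 = 213.0 μs.
Leg 2: 154.4 μs is already measured in the lab frame.
Leg 3: 247.2 μs is already measured in the lab frame.
Total: 213.0 + 154.4 + 247.2 μs.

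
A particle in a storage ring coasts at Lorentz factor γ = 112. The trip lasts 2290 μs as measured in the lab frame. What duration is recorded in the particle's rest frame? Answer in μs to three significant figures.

γ = 112
The interval measured in the lab frame is the dilated one; the clock in the particle's rest frame measures the proper time τ = Δt/γ = 2290/112.0 μs.

τ = 20.4 μs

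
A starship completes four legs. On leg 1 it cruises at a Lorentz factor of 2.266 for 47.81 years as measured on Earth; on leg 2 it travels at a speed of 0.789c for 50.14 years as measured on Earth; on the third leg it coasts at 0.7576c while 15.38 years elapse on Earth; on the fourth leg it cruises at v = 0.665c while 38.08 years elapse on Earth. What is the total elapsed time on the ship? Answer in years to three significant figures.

τ = 90.4 years

Leg 1: γ = 2.266; τ_1 = 47.81/2.266 = 21.10 years.
Leg 2: γ = 1/√(1 − 0.789²) = 1/√0.3775 = 1.628; τ_2 = 50.14/1.628 = 30.81 years.
Leg 3: γ = 1/√(1 − 0.7576²) = 1/√0.4260 = 1.532; τ_3 = 15.38/1.532 = 10.04 years.
Leg 4: γ = 1/√(1 − 0.665²) = 1/√0.5578 = 1.339; τ_4 = 38.08/1.339 = 28.44 years.
Total: 21.10 + 30.81 + 10.04 + 28.44 years.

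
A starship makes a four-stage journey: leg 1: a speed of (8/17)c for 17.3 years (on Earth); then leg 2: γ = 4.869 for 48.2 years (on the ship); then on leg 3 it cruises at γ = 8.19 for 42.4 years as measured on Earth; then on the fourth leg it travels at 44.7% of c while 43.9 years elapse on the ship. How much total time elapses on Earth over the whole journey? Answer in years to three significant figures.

Leg 1: 17.3 years is already measured on Earth.
Leg 2: γ = 4.869; Δt_2 = 4.869 × 48.2 = 234.7 years.
Leg 3: 42.4 years is already measured on Earth.
Leg 4: β = 0.447; γ = 1/√(1 − 0.447²) = 1/√0.8002 = 1.118; Δt_4 = 1.118 × 43.9 = 49.08 years.
Total: 17.30 + 234.7 + 42.40 + 49.08 years.

Δt = 343 years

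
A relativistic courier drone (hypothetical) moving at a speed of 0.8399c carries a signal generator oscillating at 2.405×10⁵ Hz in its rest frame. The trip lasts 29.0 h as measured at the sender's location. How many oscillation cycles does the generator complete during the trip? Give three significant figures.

N = 1.36×10¹⁰

γ = 1/√(1 − 0.8399²) = 1/√0.2946 = 1.842
The oscillator's own cycle count is N = f × τ where τ is the proper time aboard the drone. τ = Δt/γ = 29.0/1.842 = 15.74 h = 5.666×10⁴ s.
N = 2.405×10⁵ × 5.666×10⁴ = 1.363×10¹⁰.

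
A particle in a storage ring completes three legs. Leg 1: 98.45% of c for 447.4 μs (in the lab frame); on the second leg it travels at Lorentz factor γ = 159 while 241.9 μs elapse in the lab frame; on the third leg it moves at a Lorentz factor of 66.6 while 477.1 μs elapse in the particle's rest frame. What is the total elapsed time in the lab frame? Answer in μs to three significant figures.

Δt = 3.25×10⁴ μs

Leg 1: 447.4 μs is already measured in the lab frame.
Leg 2: 241.9 μs is already measured in the lab frame.
Leg 3: γ = 66.6; Δt_3 = 66.60 × 477.1 = 3.177×10⁴ μs.
Total: 447.4 + 241.9 + 3.177×10⁴ μs.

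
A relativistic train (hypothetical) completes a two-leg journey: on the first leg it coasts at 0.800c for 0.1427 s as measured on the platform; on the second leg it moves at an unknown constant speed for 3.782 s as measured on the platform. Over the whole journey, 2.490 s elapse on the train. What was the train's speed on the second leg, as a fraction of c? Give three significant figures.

β = 0.772

Leg 1: γ = 1/√(1 − 0.800²) = 5/3 ≈ 1.667; τ_1 = 0.1427/1.667 = 0.08562 s.
Leg 2: speed unknown; τ_2 = 3.782/γ_2.
Total proper time: 0.08562 + τ_2 = 2.490, so τ_2 = 2.490 − 0.08562 = 2.404 s.
γ_2 = 3.782/2.404 = 1.573; β = √(1 − 1/γ²) = √0.5958.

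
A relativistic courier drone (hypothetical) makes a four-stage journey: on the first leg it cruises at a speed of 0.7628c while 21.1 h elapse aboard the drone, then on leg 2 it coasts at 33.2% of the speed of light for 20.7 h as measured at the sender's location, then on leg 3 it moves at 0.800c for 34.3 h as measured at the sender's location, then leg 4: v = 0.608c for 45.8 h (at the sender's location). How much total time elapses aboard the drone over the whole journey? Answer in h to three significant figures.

τ = 97.6 h

Leg 1: 21.1 h is already measured aboard the drone.
Leg 2: β = 0.332; γ = 1/√(1 − 0.332²) = 1/√0.8898 = 1.060; τ_2 = 20.7/1.060 = 19.53 h.
Leg 3: γ = 1/√(1 − 0.800²) = 5/3 ≈ 1.667; τ_3 = 34.3/1.667 = 20.58 h.
Leg 4: γ = 1/√(1 − 0.608²) = 1/√0.6303 = 1.260; τ_4 = 45.8/1.260 = 36.36 h.
Total: 21.10 + 19.53 + 20.58 + 36.36 h.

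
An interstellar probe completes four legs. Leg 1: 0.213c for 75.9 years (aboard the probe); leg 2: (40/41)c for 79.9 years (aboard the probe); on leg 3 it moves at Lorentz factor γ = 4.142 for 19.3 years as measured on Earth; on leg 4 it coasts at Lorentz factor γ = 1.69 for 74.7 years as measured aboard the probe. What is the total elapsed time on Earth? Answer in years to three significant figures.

Leg 1: γ = 1/√(1 − 0.213²) = 1/√0.9546 = 1.023; Δt_1 = 1.023 × 75.9 = 77.68 years.
Leg 2: γ = 1/√(1 − (40/41)²) = 41/9 ≈ 4.556; Δt_2 = 4.556 × 79.9 = 364.0 years.
Leg 3: 19.3 years is already measured on Earth.
Leg 4: γ = 1.69; Δt_4 = 1.690 × 74.7 = 126.2 years.
Total: 77.68 + 364.0 + 19.30 + 126.2 years.

Δt = 587 years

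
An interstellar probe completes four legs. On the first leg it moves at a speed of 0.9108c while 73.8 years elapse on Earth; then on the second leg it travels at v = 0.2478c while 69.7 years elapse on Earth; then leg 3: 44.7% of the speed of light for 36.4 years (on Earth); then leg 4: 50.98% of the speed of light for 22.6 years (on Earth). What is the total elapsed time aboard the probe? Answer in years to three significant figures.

Leg 1: γ = 1/√(1 − 0.9108²) = 1/√0.1704 = 2.422; τ_1 = 73.8/2.422 = 30.47 years.
Leg 2: γ = 1/√(1 − 0.2478²) = 1/√0.9386 = 1.032; τ_2 = 69.7/1.032 = 67.53 years.
Leg 3: β = 0.447; γ = 1/√(1 − 0.447²) = 1/√0.8002 = 1.118; τ_3 = 36.4/1.118 = 32.56 years.
Leg 4: β = 0.5098; γ = 1/√(1 − 0.5098²) = 1/√0.7401 = 1.162; τ_4 = 22.6/1.162 = 19.44 years.
Total: 30.47 + 67.53 + 32.56 + 19.44 years.

τ = 150 years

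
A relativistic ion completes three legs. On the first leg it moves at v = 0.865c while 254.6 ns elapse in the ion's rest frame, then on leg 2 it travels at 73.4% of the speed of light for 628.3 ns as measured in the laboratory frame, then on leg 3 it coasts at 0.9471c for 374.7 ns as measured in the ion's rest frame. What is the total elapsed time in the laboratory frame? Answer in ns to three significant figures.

Δt = 2300 ns

Leg 1: γ = 1/√(1 − 0.865²) = 1/√0.2518 = 1.993; Δt_1 = 1.993 × 254.6 = 507.4 ns.
Leg 2: 628.3 ns is already measured in the laboratory frame.
Leg 3: γ = 1/√(1 − 0.9471²) = 1/√0.1030 = 3.116; Δt_3 = 3.116 × 374.7 = 1168 ns.
Total: 507.4 + 628.3 + 1168 ns.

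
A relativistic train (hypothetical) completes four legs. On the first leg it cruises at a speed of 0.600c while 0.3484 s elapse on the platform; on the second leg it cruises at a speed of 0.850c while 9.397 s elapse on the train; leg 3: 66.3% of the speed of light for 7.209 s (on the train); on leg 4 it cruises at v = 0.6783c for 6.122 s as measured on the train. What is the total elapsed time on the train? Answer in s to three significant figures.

Leg 1: γ = 1/√(1 − 0.600²) = 1/√0.6400 = 1.250; τ_1 = 0.3484/1.250 = 0.2787 s.
Leg 2: 9.397 s is already measured on the train.
Leg 3: 7.209 s is already measured on the train.
Leg 4: 6.122 s is already measured on the train.
Total: 0.2787 + 9.397 + 7.209 + 6.122 s.

τ = 23.0 s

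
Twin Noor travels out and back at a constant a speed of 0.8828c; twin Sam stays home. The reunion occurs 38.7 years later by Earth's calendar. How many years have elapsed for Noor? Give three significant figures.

γ = 1/√(1 − 0.8828²) = 1/√0.2207 = 2.129
Noor's clock measures proper time along the trip: τ = Δt/γ = 38.7/2.129 years.

τ = 18.2 years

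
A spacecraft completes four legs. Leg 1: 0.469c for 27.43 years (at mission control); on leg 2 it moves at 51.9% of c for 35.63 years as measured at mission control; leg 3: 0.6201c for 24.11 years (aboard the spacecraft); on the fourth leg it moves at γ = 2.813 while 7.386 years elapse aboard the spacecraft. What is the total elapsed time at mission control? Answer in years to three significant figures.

Δt = 115 years

Leg 1: 27.43 years is already measured at mission control.
Leg 2: 35.63 years is already measured at mission control.
Leg 3: γ = 1/√(1 − 0.6201²) = 1/√0.6155 = 1.275; Δt_3 = 1.275 × 24.11 = 30.73 years.
Leg 4: γ = 2.813; Δt_4 = 2.813 × 7.386 = 20.78 years.
Total: 27.43 + 35.63 + 30.73 + 20.78 years.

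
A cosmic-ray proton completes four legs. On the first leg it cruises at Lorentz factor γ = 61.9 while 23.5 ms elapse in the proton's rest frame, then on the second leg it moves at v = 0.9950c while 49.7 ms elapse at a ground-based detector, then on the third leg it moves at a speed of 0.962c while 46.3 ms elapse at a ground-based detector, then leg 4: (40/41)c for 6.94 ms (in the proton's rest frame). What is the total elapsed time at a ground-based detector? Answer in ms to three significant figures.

Δt = 1580 ms

Leg 1: γ = 61.9; Δt_1 = 61.90 × 23.5 = 1455 ms.
Leg 2: 49.7 ms is already measured at a ground-based detector.
Leg 3: 46.3 ms is already measured at a ground-based detector.
Leg 4: γ = 1/√(1 − (40/41)²) = 41/9 ≈ 4.556; Δt_4 = 4.556 × 6.94 = 31.62 ms.
Total: 1455 + 49.70 + 46.30 + 31.62 ms.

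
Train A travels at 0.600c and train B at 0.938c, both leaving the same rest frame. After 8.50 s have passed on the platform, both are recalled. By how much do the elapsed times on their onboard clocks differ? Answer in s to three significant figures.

|τ_A − τ_B| = 3.85 s

A: γ = 1/√(1 − 0.600²) = 5/4 = 1.250; τ_A = 8.50/1.250 = 6.800 s.
B: γ = 1/√(1 − 0.938²) = 1/√0.1202 = 2.885; τ_B = 8.50/2.885 = 2.946 s.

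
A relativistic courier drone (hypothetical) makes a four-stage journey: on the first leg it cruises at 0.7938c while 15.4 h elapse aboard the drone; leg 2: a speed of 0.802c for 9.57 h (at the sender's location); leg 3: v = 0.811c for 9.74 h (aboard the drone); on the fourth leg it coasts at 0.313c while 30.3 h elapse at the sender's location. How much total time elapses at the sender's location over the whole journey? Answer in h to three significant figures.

Δt = 81.8 h

Leg 1: γ = 1/√(1 − 0.7938²) = 1/√0.3699 = 1.644; Δt_1 = 1.644 × 15.4 = 25.32 h.
Leg 2: 9.57 h is already measured at the sender's location.
Leg 3: γ = 1/√(1 − 0.811²) = 1/√0.3423 = 1.709; Δt_3 = 1.709 × 9.74 = 16.65 h.
Leg 4: 30.3 h is already measured at the sender's location.
Total: 25.32 + 9.570 + 16.65 + 30.30 h.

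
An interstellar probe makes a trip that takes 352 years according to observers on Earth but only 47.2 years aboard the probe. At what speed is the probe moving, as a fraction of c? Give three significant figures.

The proper time is measured aboard the probe (both events occur at the probe's location); Δt is measured on Earth. γ = Δt/τ = 352/47.2 = 7.458.
β = √(1 − 1/γ²) = √(1 − 0.01798) = √0.9820

β = 0.991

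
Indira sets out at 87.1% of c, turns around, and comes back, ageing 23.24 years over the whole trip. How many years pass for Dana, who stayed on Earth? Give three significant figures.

β = 0.871; γ = 1/√(1 − 0.871²) = 1/√0.2414 = 2.035
Earth-frame duration is the dilated interval: Δt = γτ = 2.035 × 23.24 years.

Δt = 47.3 years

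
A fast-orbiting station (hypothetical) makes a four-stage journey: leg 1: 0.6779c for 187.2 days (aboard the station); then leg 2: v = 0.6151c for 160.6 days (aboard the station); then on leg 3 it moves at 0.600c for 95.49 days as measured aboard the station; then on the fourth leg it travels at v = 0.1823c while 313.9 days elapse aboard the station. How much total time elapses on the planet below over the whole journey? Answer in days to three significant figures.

Leg 1: γ = 1/√(1 − 0.6779²) = 1/√0.5405 = 1.360; Δt_1 = 1.360 × 187.2 = 254.6 days.
Leg 2: γ = 1/√(1 − 0.6151²) = 1/√0.6217 = 1.268; Δt_2 = 1.268 × 160.6 = 203.7 days.
Leg 3: γ = 1/√(1 − 0.600²) = 5/4 = 1.250; Δt_3 = 1.250 × 95.49 = 119.4 days.
Leg 4: γ = 1/√(1 − 0.1823²) = 1/√0.9668 = 1.017; Δt_4 = 1.017 × 313.9 = 319.2 days.
Total: 254.6 + 203.7 + 119.4 + 319.2 days.

Δt = 897 days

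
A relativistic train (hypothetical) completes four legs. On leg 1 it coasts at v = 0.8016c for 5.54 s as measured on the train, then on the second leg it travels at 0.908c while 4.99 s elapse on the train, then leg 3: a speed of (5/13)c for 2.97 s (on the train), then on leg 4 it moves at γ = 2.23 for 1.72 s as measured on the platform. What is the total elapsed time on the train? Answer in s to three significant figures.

τ = 14.3 s

Leg 1: 5.54 s is already measured on the train.
Leg 2: 4.99 s is already measured on the train.
Leg 3: 2.97 s is already measured on the train.
Leg 4: γ = 2.23; τ_4 = 1.72/2.230 = 0.7713 s.
Total: 5.540 + 4.990 + 2.970 + 0.7713 s.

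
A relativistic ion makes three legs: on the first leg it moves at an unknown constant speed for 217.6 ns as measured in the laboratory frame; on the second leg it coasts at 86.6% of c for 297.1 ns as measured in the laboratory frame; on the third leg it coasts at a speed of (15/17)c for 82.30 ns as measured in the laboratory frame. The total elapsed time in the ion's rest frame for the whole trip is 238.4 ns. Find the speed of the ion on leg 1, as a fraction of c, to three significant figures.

β = 0.972

Leg 1: speed unknown; τ_1 = 217.6/γ_1.
Leg 2: β = 0.866; γ = 1/√(1 − 0.866²) = 1/√0.2500 = 2.000; τ_2 = 297.1/2.000 = 148.6 ns.
Leg 3: γ = 1/√(1 − (15/17)²) = 17/8 = 2.125; τ_3 = 82.30/2.125 = 38.73 ns.
Total proper time: τ_1 + 148.6 + 38.73 = 238.4, so τ_1 = 238.4 − 187.3 = 51.11 ns.
γ_1 = 217.6/51.11 = 4.258; β = √(1 − 1/γ²) = √0.9448.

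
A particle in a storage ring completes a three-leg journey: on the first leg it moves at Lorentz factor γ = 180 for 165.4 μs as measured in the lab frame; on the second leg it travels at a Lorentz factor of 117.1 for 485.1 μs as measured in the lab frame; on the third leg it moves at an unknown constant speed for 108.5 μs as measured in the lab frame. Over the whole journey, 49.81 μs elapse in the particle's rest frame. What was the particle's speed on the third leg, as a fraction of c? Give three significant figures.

β = 0.911

Leg 1: γ = 180; τ_1 = 165.4/180.0 = 0.9189 μs.
Leg 2: γ = 117.1; τ_2 = 485.1/117.1 = 4.143 μs.
Leg 3: speed unknown; τ_3 = 108.5/γ_3.
Total proper time: 0.9189 + 4.143 + τ_3 = 49.81, so τ_3 = 49.81 − 5.062 = 44.75 μs.
γ_3 = 108.5/44.75 = 2.425; β = √(1 − 1/γ²) = √0.8299.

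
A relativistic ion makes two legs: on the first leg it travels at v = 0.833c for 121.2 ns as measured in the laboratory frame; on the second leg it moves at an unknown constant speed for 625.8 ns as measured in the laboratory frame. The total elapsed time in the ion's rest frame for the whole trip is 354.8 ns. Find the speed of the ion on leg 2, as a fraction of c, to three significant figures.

β = 0.888

Leg 1: γ = 1/√(1 − 0.833²) = 1/√0.3061 = 1.807; τ_1 = 121.2/1.807 = 67.06 ns.
Leg 2: speed unknown; τ_2 = 625.8/γ_2.
Total proper time: 67.06 + τ_2 = 354.8, so τ_2 = 354.8 − 67.06 = 287.7 ns.
γ_2 = 625.8/287.7 = 2.175; β = √(1 − 1/γ²) = √0.7886.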